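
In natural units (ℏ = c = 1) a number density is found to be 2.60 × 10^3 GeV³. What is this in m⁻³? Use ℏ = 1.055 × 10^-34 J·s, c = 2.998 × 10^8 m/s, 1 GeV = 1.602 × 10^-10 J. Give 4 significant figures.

Number density is [L]⁻³ = [E]³/(ℏc)³.
1 GeV³ → 1/(ℏc)³ × (1 GeV in J)³ = 1.299 × 10^47 m⁻³.
Result: 2.60 × 10^3 × 1.299 × 10^47 = 3.378 × 10^50 m⁻³.

3.378 × 10^50 m⁻³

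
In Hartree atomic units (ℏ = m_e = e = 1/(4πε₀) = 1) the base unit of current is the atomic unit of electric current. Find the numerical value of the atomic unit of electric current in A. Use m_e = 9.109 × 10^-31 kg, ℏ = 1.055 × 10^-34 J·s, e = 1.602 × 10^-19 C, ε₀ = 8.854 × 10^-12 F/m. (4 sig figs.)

I_au = e E_h/ℏ = m_e e⁵/((4πε₀)²ℏ³)
E_h = 4.354 × 10^-18 J
e·E_h/ℏ = 6.612 × 10^-3 A

6.612 × 10^-3 A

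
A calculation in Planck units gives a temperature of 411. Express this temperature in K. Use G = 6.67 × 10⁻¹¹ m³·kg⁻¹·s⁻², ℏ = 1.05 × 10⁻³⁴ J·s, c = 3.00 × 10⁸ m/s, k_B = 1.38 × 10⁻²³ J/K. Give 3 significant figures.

5.83 × 10³⁴ K

One Planck temperature: T_P = √(ℏc⁵/G) / k_B = 1.42 × 10³² K.
411 × 1.42 × 10³² K = 5.83 × 10³⁴ K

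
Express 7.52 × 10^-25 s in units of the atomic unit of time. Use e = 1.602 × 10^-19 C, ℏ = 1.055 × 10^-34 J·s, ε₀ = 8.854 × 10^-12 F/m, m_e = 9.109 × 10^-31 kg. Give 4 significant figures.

3.104 × 10^-8

atomic unit of time: τ_au = (4πε₀)²ℏ³/(m_e e⁴) = 2.423 × 10^-17 s.
7.52 × 10^-25 / 2.423 × 10^-17 = 3.104 × 10^-8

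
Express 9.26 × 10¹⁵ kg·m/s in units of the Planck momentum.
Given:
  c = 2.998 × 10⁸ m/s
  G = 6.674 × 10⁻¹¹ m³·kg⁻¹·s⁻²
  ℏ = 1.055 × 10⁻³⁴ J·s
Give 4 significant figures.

1.419 × 10¹⁵

Planck momentum: p_P = √(ℏc³/G) = 6.527 kg·m/s.
9.26 × 10¹⁵ / 6.527 = 1.419 × 10¹⁵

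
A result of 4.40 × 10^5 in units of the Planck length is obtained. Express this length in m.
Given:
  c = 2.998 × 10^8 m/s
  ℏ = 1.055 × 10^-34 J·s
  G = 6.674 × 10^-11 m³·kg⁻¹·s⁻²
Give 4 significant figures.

7.113 × 10^-30 m

One Planck length: ℓ_P = √(ℏG/c³) = 1.616 × 10^-35 m.
4.40 × 10^5 × 1.616 × 10^-35 m = 7.113 × 10^-30 m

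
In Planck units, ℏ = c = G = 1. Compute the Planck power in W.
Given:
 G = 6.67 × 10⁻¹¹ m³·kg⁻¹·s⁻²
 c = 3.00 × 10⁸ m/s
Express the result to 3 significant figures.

The unique combination of the constants set to 1 with dimensions of power is P_P = c⁵/G.
  = 2.43 × 10⁴² / 6.67 × 10⁻¹¹
  = 3.64 × 10⁵² W

3.64 × 10⁵² W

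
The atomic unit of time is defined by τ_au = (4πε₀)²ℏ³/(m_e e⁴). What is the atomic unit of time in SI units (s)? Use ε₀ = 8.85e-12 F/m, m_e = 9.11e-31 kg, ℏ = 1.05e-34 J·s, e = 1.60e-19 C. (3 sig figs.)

τ_au = (4πε₀)²ℏ³/(m_e e⁴)
E_h = 4.38e-18 J
ℏ/E_h = 2.40e-17 s

2.40e-17 s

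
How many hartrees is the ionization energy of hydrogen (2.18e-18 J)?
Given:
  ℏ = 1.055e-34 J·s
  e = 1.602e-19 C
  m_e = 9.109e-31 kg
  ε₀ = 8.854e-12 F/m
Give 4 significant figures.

hartree: E_h = m_e e⁴/(4πε₀ℏ)² = 4.354e-18 J.
2.18e-18 / 4.354e-18 = 0.5007

0.5007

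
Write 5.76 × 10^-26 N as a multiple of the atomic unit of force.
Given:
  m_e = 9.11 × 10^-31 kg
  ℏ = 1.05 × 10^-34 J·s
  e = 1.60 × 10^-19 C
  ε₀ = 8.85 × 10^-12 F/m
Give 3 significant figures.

atomic unit of force: F_au = E_h/a₀ = m_e²e⁶/((4πε₀)³ℏ⁴) = 8.33 × 10^-8 N.
5.76 × 10^-26 / 8.33 × 10^-8 = 6.92 × 10^-19

6.92 × 10^-19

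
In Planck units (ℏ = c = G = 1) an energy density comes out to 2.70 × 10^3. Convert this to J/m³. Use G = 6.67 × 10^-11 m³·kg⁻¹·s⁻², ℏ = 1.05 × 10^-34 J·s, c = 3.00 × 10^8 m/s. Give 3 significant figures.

1.26 × 10^117 J/m³

One Planck energy density: u_P = c⁷/(ℏG²) = 4.68 × 10^113 J/m³.
2.70 × 10^3 × 4.68 × 10^113 J/m³ = 1.26 × 10^117 J/m³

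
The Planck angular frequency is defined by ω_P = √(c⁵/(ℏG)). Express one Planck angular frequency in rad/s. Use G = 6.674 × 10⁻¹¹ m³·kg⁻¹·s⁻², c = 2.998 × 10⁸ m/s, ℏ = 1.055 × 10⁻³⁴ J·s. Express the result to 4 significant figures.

ω_P = √(c⁵/(ℏG))
  = √(3.440 × 10⁸⁶)
  = 1.855 × 10⁴³ rad/s

1.855 × 10⁴³ rad/s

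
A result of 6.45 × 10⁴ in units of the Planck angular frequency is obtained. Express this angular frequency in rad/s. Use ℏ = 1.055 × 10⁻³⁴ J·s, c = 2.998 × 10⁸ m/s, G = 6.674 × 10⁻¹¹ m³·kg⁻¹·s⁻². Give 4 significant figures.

One Planck angular frequency: ω_P = √(c⁵/(ℏG)) = 1.855 × 10⁴³ rad/s.
6.45 × 10⁴ × 1.855 × 10⁴³ rad/s = 1.196 × 10⁴⁸ rad/s

1.196 × 10⁴⁸ rad/s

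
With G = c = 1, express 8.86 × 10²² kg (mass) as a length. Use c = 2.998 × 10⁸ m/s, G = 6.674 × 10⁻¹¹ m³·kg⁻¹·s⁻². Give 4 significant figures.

6.579 × 10⁻⁵ m

In G = c = 1 units mass has dimensions of length; the conversion factor is G/c².
8.86 × 10²² kg × (G/c²) = 6.579 × 10⁻⁵ m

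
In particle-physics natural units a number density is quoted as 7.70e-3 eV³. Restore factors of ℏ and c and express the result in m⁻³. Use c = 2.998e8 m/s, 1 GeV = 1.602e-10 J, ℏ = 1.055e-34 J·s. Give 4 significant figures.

1.001e18 m⁻³

Number density is [L]⁻³ = [E]³/(ℏc)³.
1 GeV³ → 1/(ℏc)³ × (1 GeV in J)³ = 1.299e47 m⁻³.
Convert the energy scale: 7.70e-3 eV³ = 7.70e-30 GeV³.
Result: 7.70e-30 × 1.299e47 = 1.001e18 m⁻³.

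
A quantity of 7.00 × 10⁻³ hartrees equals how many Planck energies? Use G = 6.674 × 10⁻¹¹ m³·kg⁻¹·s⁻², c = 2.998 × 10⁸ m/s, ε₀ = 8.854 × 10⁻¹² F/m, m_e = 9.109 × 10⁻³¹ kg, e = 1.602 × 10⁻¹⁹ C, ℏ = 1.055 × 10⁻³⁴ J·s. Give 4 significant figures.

hartree: E_h = m_e e⁴/(4πε₀ℏ)² = 4.354 × 10⁻¹⁸ J
Planck energy: E_P = √(ℏc⁵/G) = 1.957 × 10⁹ J
7.00 × 10⁻³ × 4.354 × 10⁻¹⁸ / 1.957 × 10⁹ = 1.558 × 10⁻²⁹

1.558 × 10⁻²⁹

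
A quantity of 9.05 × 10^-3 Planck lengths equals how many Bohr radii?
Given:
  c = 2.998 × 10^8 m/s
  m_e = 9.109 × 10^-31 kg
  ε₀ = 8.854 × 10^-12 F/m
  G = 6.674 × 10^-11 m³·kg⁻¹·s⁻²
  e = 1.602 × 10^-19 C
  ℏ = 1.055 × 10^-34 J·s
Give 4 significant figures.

Planck length: ℓ_P = √(ℏG/c³) = 1.616 × 10^-35 m
Bohr radius: a₀ = 4πε₀ℏ²/(m_e e²) = 5.297 × 10^-11 m
9.05 × 10^-3 × 1.616 × 10^-35 / 5.297 × 10^-11 = 2.762 × 10^-27

2.762 × 10^-27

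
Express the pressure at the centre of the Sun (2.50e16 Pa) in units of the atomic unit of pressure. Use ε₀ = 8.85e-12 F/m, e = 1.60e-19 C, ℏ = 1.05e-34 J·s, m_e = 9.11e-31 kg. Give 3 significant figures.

830

atomic unit of pressure: P_au = E_h/a₀³ = m_e⁴e¹⁰/((4πε₀)⁵ℏ⁸) = 3.01e13 Pa.
2.50e16 / 3.01e13 = 830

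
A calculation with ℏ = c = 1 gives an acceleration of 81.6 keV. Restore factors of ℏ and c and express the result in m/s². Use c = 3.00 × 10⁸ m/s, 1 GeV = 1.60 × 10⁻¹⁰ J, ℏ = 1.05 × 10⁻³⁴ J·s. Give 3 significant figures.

Acceleration is [L]/[T]² = c·[E]/ℏ.
1 GeV → c/ℏ × (1 GeV in J) = 4.57 × 10³² m/s².
Convert the energy scale: 81.6 keV = 8.16 × 10⁻⁵ GeV.
Result: 8.16 × 10⁻⁵ × 4.57 × 10³² = 3.73 × 10²⁸ m/s².

3.73 × 10²⁸ m/s²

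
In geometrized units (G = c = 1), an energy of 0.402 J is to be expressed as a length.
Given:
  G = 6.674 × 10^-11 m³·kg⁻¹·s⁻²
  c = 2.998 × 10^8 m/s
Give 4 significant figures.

Energy → length via G/c⁴.
0.402 J × (G/c⁴) = 3.321 × 10^-45 m

3.321 × 10^-45 m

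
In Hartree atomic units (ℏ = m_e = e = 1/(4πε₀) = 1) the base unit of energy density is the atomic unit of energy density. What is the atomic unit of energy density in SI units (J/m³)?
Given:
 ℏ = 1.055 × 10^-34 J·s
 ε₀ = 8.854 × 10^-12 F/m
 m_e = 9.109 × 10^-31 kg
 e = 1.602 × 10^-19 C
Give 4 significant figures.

2.929 × 10^13 J/m³

u_au = E_h/a₀³ = m_e⁴e¹⁰/((4πε₀)⁵ℏ⁸)
E_h = 4.354 × 10^-18 J
a₀ = 5.297 × 10^-11 m
E_h/a₀³ = 2.929 × 10^13 J/m³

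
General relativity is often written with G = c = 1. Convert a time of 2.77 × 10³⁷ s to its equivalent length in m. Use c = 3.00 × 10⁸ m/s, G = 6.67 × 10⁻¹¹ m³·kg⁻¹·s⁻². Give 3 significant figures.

8.31 × 10⁴⁵ m

Time → length via c.
2.77 × 10³⁷ s × (c) = 8.31 × 10⁴⁵ m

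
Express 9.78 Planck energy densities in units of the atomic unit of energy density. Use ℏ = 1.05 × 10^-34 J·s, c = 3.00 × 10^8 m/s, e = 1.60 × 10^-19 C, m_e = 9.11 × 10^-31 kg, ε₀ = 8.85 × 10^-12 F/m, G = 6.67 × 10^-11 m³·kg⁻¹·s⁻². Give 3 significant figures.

Planck energy density: u_P = c⁷/(ℏG²) = 4.68 × 10^113 J/m³
atomic unit of energy density: u_au = E_h/a₀³ = m_e⁴e¹⁰/((4πε₀)⁵ℏ⁸) = 3.01 × 10^13 J/m³
9.78 × 4.68 × 10^113 / 3.01 × 10^13 = 1.52 × 10^101

1.52 × 10^101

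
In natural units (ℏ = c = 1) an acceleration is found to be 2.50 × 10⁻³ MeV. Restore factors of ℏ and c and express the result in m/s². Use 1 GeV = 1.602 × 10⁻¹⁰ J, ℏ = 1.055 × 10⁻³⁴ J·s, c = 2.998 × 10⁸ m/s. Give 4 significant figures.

1.138 × 10²⁷ m/s²

Acceleration is [L]/[T]² = c·[E]/ℏ.
1 GeV → c/ℏ × (1 GeV in J) = 4.552 × 10³² m/s².
Convert the energy scale: 2.50 × 10⁻³ MeV = 2.50 × 10⁻⁶ GeV.
Result: 2.50 × 10⁻⁶ × 4.552 × 10³² = 1.138 × 10²⁷ m/s².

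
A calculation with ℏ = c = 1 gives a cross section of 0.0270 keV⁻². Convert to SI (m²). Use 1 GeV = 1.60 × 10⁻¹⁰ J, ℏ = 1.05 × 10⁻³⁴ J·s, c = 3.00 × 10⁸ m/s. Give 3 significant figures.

Area is [L]² = [E]⁻²·(ℏc)²; restore (ℏc)².
1 GeV⁻² → (ℏc)² × (1 GeV in J)⁻² = 3.88 × 10⁻³² m².
Convert the energy scale: 0.0270 keV⁻² = 2.70 × 10¹⁰ GeV⁻².
Result: 2.70 × 10¹⁰ × 3.88 × 10⁻³² = 1.05 × 10⁻²¹ m².

1.05 × 10⁻²¹ m²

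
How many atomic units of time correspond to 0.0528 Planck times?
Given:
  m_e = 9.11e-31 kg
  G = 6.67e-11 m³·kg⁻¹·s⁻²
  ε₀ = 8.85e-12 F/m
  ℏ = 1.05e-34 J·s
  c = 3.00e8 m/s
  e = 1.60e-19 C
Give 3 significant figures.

1.18e-28

Planck time: t_P = √(ℏG/c⁵) = 5.37e-44 s
atomic unit of time: τ_au = (4πε₀)²ℏ³/(m_e e⁴) = 2.40e-17 s
0.0528 × 5.37e-44 / 2.40e-17 = 1.18e-28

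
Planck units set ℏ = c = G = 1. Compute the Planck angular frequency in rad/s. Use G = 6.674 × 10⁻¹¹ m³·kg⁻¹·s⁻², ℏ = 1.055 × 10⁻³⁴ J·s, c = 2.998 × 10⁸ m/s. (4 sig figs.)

1.855 × 10⁴³ rad/s

From ℏ = c = G = 1 the angular frequency scale is ω_P = √(c⁵/(ℏG)).
  = √(3.440 × 10⁸⁶)
  = 1.855 × 10⁴³ rad/s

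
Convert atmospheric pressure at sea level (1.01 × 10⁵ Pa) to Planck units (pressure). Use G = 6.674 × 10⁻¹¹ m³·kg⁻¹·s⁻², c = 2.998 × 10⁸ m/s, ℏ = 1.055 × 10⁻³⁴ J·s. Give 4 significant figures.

2.180 × 10⁻¹⁰⁹

Planck pressure: p_P = c⁷/(ℏG²) = 4.632 × 10¹¹³ Pa.
1.01 × 10⁵ / 4.632 × 10¹¹³ = 2.180 × 10⁻¹⁰⁹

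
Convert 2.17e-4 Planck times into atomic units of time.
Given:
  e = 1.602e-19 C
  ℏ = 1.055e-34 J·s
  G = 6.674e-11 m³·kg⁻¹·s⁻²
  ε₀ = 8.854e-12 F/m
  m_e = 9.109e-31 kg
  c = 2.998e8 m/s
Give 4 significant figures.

4.829e-31

Planck time: t_P = √(ℏG/c⁵) = 5.392e-44 s
atomic unit of time: τ_au = (4πε₀)²ℏ³/(m_e e⁴) = 2.423e-17 s
2.17e-4 × 5.392e-44 / 2.423e-17 = 4.829e-31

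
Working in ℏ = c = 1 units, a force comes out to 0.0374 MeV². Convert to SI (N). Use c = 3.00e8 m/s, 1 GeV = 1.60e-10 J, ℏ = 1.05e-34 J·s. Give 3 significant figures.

0.0304 N

Force is [E]/[L] = [E]²/(ℏc); restore (ℏc)⁻¹.
1 GeV² → 1/(ℏc) × (1 GeV in J)² = 8.13e5 N.
Convert the energy scale: 0.0374 MeV² = 3.74e-8 GeV².
Result: 3.74e-8 × 8.13e5 = 0.0304 N.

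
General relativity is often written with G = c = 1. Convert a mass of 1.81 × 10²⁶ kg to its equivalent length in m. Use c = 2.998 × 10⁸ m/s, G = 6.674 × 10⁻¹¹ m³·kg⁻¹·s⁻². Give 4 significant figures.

0.1344 m

In G = c = 1 units mass has dimensions of length; the conversion factor is G/c².
1.81 × 10²⁶ kg × (G/c²) = 0.1344 m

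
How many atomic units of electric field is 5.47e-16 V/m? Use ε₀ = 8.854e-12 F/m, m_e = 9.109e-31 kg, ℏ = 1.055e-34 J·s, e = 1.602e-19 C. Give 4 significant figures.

atomic unit of electric field: E_au = E_h/(e a₀) = m_e²e⁵/((4πε₀)³ℏ⁴) = 5.131e11 V/m.
5.47e-16 / 5.131e11 = 1.066e-27

1.066e-27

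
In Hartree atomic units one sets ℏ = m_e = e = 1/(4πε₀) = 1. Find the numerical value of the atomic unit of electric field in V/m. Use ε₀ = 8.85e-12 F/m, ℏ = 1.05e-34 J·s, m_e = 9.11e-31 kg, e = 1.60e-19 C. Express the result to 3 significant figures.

5.20e11 V/m

E_au = E_h/(e a₀) = m_e²e⁵/((4πε₀)³ℏ⁴)
E_h = 4.38e-18 J
a₀ = 5.26e-11 m
E_h/(e·a₀) = 5.20e11 V/m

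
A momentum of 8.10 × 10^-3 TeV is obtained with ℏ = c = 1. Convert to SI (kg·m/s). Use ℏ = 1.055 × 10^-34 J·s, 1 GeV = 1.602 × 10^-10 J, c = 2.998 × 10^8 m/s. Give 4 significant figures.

Momentum is [E]/c; divide by c.
1 GeV → 1/c × (1 GeV in J) = 5.344 × 10^-19 kg·m/s.
Convert the energy scale: 8.10 × 10^-3 TeV = 8.10 GeV.
Result: 8.10 × 5.344 × 10^-19 = 4.328 × 10^-18 kg·m/s.

4.328 × 10^-18 kg·m/s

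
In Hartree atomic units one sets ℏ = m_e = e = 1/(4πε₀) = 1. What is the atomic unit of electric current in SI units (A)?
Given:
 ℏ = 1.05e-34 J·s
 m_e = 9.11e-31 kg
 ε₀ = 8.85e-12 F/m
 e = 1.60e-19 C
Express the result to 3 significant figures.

I_au = e E_h/ℏ = m_e e⁵/((4πε₀)²ℏ³)
E_h = 4.38e-18 J
e·E_h/ℏ = 6.67e-3 A

6.67e-3 A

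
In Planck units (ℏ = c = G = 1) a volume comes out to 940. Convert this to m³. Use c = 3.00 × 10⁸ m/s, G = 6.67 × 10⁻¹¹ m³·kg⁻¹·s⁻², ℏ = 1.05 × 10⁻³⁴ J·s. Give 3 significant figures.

3.93 × 10⁻¹⁰² m³

One Planck volume: V_P = (ℏG/c³)^(3/2) = 4.18 × 10⁻¹⁰⁵ m³.
940 × 4.18 × 10⁻¹⁰⁵ m³ = 3.93 × 10⁻¹⁰² m³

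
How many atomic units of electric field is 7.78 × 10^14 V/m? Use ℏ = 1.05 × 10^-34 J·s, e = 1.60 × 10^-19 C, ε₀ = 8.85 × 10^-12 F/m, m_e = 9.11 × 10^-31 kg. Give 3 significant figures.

atomic unit of electric field: E_au = E_h/(e a₀) = m_e²e⁵/((4πε₀)³ℏ⁴) = 5.20 × 10^11 V/m.
7.78 × 10^14 / 5.20 × 10^11 = 1.49 × 10^3

1.49 × 10^3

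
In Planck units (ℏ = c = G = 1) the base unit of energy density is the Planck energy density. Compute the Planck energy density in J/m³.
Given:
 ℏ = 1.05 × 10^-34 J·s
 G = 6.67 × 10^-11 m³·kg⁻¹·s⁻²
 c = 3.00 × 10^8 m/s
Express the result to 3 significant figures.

u_P = c⁷/(ℏG²)
  = 2.19 × 10^59 / 4.67 × 10^-55
  = 4.68 × 10^113 J/m³

4.68 × 10^113 J/m³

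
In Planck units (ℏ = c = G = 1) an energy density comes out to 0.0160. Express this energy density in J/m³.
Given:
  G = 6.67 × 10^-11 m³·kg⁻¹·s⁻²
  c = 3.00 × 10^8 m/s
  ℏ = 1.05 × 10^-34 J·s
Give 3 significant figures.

One Planck energy density: u_P = c⁷/(ℏG²) = 4.68 × 10^113 J/m³.
0.0160 × 4.68 × 10^113 J/m³ = 7.49 × 10^111 J/m³

7.49 × 10^111 J/m³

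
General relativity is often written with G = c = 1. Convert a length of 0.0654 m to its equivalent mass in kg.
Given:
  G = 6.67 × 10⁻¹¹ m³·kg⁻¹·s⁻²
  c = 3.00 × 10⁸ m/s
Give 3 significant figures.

8.82 × 10²⁵ kg

Length → mass via c²/G.
0.0654 m × (c²/G) = 8.82 × 10²⁵ kg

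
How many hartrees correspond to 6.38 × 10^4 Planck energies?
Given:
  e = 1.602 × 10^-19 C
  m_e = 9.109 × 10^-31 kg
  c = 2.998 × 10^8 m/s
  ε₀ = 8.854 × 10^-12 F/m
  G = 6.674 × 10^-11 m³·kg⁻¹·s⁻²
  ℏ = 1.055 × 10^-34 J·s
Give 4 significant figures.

Planck energy: E_P = √(ℏc⁵/G) = 1.957 × 10^9 J
hartree: E_h = m_e e⁴/(4πε₀ℏ)² = 4.354 × 10^-18 J
6.38 × 10^4 × 1.957 × 10^9 / 4.354 × 10^-18 = 2.867 × 10^31

2.867 × 10^31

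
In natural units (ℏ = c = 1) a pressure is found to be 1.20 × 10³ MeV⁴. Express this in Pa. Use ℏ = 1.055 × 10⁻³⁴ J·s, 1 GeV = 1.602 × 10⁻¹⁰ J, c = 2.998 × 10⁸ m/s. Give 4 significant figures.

2.498 × 10²⁸ Pa

Pressure is [E]/[L]³ = [E]⁴/(ℏc)³.
1 GeV⁴ → 1/(ℏc)³ × (1 GeV in J)⁴ = 2.082 × 10³⁷ Pa.
Convert the energy scale: 1.20 × 10³ MeV⁴ = 1.20 × 10⁻⁹ GeV⁴.
Result: 1.20 × 10⁻⁹ × 2.082 × 10³⁷ = 2.498 × 10²⁸ Pa.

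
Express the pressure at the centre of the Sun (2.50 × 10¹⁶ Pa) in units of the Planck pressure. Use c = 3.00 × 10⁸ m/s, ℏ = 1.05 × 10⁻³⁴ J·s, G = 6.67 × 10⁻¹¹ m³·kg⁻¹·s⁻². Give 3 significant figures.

5.34 × 10⁻⁹⁸

Planck pressure: p_P = c⁷/(ℏG²) = 4.68 × 10¹¹³ Pa.
2.50 × 10¹⁶ / 4.68 × 10¹¹³ = 5.34 × 10⁻⁹⁸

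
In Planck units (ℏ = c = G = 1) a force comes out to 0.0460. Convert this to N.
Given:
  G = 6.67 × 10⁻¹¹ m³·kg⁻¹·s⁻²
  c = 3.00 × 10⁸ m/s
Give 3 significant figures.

5.59 × 10⁴² N

One Planck force: F_P = c⁴/G = 1.21 × 10⁴⁴ N.
0.0460 × 1.21 × 10⁴⁴ N = 5.59 × 10⁴² N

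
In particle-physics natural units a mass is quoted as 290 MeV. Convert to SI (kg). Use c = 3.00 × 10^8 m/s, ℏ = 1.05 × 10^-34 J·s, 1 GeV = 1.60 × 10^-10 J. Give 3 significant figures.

Mass is [E]/c²; divide by c².
1 GeV → 1/c² × (1 GeV in J) = 1.78 × 10^-27 kg.
Convert the energy scale: 290 MeV = 0.290 GeV.
Result: 0.290 × 1.78 × 10^-27 = 5.16 × 10^-28 kg.

5.16 × 10^-28 kg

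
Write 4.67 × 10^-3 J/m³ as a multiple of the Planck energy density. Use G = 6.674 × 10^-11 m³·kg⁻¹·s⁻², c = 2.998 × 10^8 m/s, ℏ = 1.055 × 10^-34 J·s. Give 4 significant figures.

1.008 × 10^-116

Planck energy density: u_P = c⁷/(ℏG²) = 4.632 × 10^113 J/m³.
4.67 × 10^-3 / 4.632 × 10^113 = 1.008 × 10^-116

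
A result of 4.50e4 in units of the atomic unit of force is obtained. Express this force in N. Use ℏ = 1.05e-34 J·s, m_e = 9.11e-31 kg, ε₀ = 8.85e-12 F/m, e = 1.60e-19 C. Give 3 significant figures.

3.75e-3 N

One atomic unit of force: F_au = E_h/a₀ = m_e²e⁶/((4πε₀)³ℏ⁴) = 8.33e-8 N.
4.50e4 × 8.33e-8 N = 3.75e-3 N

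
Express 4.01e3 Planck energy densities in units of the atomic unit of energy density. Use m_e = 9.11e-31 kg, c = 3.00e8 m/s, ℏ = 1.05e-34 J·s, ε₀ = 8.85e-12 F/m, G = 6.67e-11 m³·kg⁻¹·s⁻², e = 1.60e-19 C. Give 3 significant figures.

Planck energy density: u_P = c⁷/(ℏG²) = 4.68e113 J/m³
atomic unit of energy density: u_au = E_h/a₀³ = m_e⁴e¹⁰/((4πε₀)⁵ℏ⁸) = 3.01e13 J/m³
4.01e3 × 4.68e113 / 3.01e13 = 6.23e103

6.23e103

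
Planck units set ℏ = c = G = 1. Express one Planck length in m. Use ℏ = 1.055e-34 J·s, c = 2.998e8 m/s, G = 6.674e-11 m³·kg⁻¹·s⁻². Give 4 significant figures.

The unique combination of the constants set to 1 with dimensions of length is ℓ_P = √(ℏG/c³).
  = √(2.613e-70)
  = 1.616e-35 m

1.616e-35 m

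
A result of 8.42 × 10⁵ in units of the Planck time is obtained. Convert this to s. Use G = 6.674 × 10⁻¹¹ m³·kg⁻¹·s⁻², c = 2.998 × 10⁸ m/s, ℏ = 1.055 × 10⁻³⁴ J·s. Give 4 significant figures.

One Planck time: t_P = √(ℏG/c⁵) = 5.392 × 10⁻⁴⁴ s.
8.42 × 10⁵ × 5.392 × 10⁻⁴⁴ s = 4.540 × 10⁻³⁸ s

4.540 × 10⁻³⁸ s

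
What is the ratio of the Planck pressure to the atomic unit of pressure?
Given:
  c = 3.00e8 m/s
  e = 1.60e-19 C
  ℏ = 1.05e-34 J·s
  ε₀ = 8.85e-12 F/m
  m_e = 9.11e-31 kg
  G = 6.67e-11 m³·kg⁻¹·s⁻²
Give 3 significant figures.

Planck pressure: p_P = c⁷/(ℏG²) = 4.68e113 Pa
atomic unit of pressure: P_au = E_h/a₀³ = m_e⁴e¹⁰/((4πε₀)⁵ℏ⁸) = 3.01e13 Pa
ratio = 4.68e113 / 3.01e13 = 1.55e100

1.55e100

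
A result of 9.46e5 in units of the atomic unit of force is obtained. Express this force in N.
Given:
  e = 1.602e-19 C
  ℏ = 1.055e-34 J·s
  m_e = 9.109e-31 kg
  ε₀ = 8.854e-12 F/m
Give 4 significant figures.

0.07776 N

One atomic unit of force: F_au = E_h/a₀ = m_e²e⁶/((4πε₀)³ℏ⁴) = 8.220e-8 N.
9.46e5 × 8.220e-8 N = 0.07776 N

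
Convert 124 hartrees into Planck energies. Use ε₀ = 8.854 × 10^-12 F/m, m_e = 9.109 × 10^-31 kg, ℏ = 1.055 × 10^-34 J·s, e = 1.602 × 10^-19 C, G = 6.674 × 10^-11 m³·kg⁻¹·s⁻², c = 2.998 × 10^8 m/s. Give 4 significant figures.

2.759 × 10^-25

hartree: E_h = m_e e⁴/(4πε₀ℏ)² = 4.354 × 10^-18 J
Planck energy: E_P = √(ℏc⁵/G) = 1.957 × 10^9 J
124 × 4.354 × 10^-18 / 1.957 × 10^9 = 2.759 × 10^-25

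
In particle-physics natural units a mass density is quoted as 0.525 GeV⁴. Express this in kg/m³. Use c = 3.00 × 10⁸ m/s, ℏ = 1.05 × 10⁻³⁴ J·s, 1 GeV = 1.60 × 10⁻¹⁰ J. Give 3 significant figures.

Mass density is [E]/(c²[L]³) = [E]⁴/(ℏ³c⁵).
1 GeV⁴ → 1/(ℏ³c⁵) × (1 GeV in J)⁴ = 2.33 × 10²⁰ kg/m³.
Result: 0.525 × 2.33 × 10²⁰ = 1.22 × 10²⁰ kg/m³.

1.22 × 10²⁰ kg/m³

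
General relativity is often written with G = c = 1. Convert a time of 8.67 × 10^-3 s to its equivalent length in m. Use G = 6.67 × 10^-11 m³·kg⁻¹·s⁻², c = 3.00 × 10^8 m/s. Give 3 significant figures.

Time → length via c.
8.67 × 10^-3 s × (c) = 2.60 × 10^6 m

2.60 × 10^6 m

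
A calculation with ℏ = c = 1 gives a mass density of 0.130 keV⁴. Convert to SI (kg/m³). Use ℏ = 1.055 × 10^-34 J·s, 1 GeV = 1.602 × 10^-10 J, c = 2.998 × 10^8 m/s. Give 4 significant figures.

Mass density is [E]/(c²[L]³) = [E]⁴/(ℏ³c⁵).
1 GeV⁴ → 1/(ℏ³c⁵) × (1 GeV in J)⁴ = 2.316 × 10^20 kg/m³.
Convert the energy scale: 0.130 keV⁴ = 1.30 × 10^-25 GeV⁴.
Result: 1.30 × 10^-25 × 2.316 × 10^20 = 3.011 × 10^-5 kg/m³.

3.011 × 10^-5 kg/m³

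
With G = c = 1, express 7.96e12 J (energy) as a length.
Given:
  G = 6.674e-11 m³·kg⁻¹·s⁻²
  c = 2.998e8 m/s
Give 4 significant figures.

Energy → length via G/c⁴.
7.96e12 J × (G/c⁴) = 6.576e-32 m

6.576e-32 m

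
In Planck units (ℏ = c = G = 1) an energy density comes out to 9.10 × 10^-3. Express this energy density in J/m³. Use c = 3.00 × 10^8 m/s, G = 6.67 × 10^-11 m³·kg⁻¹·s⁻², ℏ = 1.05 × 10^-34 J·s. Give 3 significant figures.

4.26 × 10^111 J/m³

One Planck energy density: u_P = c⁷/(ℏG²) = 4.68 × 10^113 J/m³.
9.10 × 10^-3 × 4.68 × 10^113 J/m³ = 4.26 × 10^111 J/m³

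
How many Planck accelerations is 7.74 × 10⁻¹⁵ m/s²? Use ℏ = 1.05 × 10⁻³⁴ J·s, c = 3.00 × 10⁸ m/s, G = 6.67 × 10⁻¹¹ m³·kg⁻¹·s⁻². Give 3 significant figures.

1.39 × 10⁻⁶⁶

Planck acceleration: a_P = √(c⁷/(ℏG)) = 5.59 × 10⁵¹ m/s².
7.74 × 10⁻¹⁵ / 5.59 × 10⁵¹ = 1.39 × 10⁻⁶⁶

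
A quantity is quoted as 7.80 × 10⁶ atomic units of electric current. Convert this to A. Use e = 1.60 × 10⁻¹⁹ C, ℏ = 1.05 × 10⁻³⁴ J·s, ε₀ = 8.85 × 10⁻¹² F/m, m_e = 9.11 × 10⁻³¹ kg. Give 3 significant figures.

5.20 × 10⁴ A

One atomic unit of electric current: I_au = e E_h/ℏ = m_e e⁵/((4πε₀)²ℏ³) = 6.67 × 10⁻³ A.
7.80 × 10⁶ × 6.67 × 10⁻³ A = 5.20 × 10⁴ A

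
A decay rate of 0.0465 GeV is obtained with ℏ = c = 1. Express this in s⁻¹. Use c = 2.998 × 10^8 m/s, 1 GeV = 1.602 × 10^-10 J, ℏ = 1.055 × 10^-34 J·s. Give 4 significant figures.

A rate is [E]/ℏ; divide by ℏ.
1 GeV → 1/ℏ × (1 GeV in J) = 1.518 × 10^24 s⁻¹.
Result: 0.0465 × 1.518 × 10^24 = 7.061 × 10^22 s⁻¹.

7.061 × 10^22 s⁻¹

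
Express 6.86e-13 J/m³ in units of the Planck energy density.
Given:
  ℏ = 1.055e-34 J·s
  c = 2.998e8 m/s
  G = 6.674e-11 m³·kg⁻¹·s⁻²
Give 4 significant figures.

1.481e-126

Planck energy density: u_P = c⁷/(ℏG²) = 4.632e113 J/m³.
6.86e-13 / 4.632e113 = 1.481e-126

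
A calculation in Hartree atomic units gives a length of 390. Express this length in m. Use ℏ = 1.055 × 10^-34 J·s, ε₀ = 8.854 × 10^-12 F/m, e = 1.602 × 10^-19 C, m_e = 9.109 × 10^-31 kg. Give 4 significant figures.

One Bohr radius: a₀ = 4πε₀ℏ²/(m_e e²) = 5.297 × 10^-11 m.
390 × 5.297 × 10^-11 m = 2.066 × 10^-8 m

2.066 × 10^-8 m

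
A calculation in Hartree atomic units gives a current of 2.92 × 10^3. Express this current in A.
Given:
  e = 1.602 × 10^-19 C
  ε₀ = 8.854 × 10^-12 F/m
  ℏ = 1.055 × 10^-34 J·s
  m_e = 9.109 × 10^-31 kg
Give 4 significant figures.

One atomic unit of electric current: I_au = e E_h/ℏ = m_e e⁵/((4πε₀)²ℏ³) = 6.612 × 10^-3 A.
2.92 × 10^3 × 6.612 × 10^-3 A = 19.31 A

19.31 A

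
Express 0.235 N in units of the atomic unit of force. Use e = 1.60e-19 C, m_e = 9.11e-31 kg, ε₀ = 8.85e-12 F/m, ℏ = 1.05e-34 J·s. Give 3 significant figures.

atomic unit of force: F_au = E_h/a₀ = m_e²e⁶/((4πε₀)³ℏ⁴) = 8.33e-8 N.
0.235 / 8.33e-8 = 2.82e6

2.82e6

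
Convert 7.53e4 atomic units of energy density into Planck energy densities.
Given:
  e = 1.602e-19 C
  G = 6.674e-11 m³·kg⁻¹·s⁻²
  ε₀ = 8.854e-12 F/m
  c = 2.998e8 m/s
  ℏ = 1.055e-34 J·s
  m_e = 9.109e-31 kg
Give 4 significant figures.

4.761e-96

atomic unit of energy density: u_au = E_h/a₀³ = m_e⁴e¹⁰/((4πε₀)⁵ℏ⁸) = 2.929e13 J/m³
Planck energy density: u_P = c⁷/(ℏG²) = 4.632e113 J/m³
7.53e4 × 2.929e13 / 4.632e113 = 4.761e-96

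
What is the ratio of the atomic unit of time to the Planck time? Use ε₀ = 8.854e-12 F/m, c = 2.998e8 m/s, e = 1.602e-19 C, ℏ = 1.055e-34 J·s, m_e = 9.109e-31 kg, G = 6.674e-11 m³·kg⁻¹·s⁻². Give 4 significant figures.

4.494e26

atomic unit of time: τ_au = (4πε₀)²ℏ³/(m_e e⁴) = 2.423e-17 s
Planck time: t_P = √(ℏG/c⁵) = 5.392e-44 s
ratio = 2.423e-17 / 5.392e-44 = 4.494e26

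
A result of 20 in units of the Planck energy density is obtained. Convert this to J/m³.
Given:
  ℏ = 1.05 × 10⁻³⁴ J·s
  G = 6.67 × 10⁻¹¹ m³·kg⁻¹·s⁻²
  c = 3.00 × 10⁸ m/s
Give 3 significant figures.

9.36 × 10¹¹⁴ J/m³

One Planck energy density: u_P = c⁷/(ℏG²) = 4.68 × 10¹¹³ J/m³.
20 × 4.68 × 10¹¹³ J/m³ = 9.36 × 10¹¹⁴ J/m³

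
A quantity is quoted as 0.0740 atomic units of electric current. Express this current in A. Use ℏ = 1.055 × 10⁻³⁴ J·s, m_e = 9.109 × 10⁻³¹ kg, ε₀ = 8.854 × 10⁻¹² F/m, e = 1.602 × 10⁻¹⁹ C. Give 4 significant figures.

4.893 × 10⁻⁴ A

One atomic unit of electric current: I_au = e E_h/ℏ = m_e e⁵/((4πε₀)²ℏ³) = 6.612 × 10⁻³ A.
0.0740 × 6.612 × 10⁻³ A = 4.893 × 10⁻⁴ A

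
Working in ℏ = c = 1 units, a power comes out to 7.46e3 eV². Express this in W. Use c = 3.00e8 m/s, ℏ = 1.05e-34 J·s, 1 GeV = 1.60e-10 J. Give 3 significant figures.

1.82 W

Power is [E]/[T] = [E]²/ℏ.
1 GeV² → 1/ℏ × (1 GeV in J)² = 2.44e14 W.
Convert the energy scale: 7.46e3 eV² = 7.46e-15 GeV².
Result: 7.46e-15 × 2.44e14 = 1.82 W.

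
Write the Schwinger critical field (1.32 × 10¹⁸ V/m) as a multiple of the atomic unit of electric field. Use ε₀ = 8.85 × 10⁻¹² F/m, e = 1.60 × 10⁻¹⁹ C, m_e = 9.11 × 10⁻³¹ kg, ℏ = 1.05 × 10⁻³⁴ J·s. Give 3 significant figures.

atomic unit of electric field: E_au = E_h/(e a₀) = m_e²e⁵/((4πε₀)³ℏ⁴) = 5.20 × 10¹¹ V/m.
1.32 × 10¹⁸ / 5.20 × 10¹¹ = 2.54 × 10⁶

2.54 × 10⁶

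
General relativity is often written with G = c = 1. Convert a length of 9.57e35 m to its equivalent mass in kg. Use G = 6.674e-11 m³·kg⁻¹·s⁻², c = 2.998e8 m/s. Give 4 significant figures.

Length → mass via c²/G.
9.57e35 m × (c²/G) = 1.289e63 kg

1.289e63 kg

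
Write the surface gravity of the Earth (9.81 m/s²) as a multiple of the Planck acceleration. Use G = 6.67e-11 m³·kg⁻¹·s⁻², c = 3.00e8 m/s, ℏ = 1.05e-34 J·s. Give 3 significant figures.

1.76e-51

Planck acceleration: a_P = √(c⁷/(ℏG)) = 5.59e51 m/s².
9.81 / 5.59e51 = 1.76e-51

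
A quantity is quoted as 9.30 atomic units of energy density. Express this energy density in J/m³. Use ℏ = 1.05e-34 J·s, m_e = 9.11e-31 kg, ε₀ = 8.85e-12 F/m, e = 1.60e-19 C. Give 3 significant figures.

2.80e14 J/m³

One atomic unit of energy density: u_au = E_h/a₀³ = m_e⁴e¹⁰/((4πε₀)⁵ℏ⁸) = 3.01e13 J/m³.
9.30 × 3.01e13 J/m³ = 2.80e14 J/m³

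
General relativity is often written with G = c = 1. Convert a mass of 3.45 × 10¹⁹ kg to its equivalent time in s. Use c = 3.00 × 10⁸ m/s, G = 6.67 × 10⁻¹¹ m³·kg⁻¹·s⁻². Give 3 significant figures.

Mass → time via G/c³.
3.45 × 10¹⁹ kg × (G/c³) = 8.52 × 10⁻¹⁷ s

8.52 × 10⁻¹⁷ s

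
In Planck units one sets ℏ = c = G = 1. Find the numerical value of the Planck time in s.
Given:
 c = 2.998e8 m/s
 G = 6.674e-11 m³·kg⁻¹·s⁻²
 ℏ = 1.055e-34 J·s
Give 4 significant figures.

t_P = √(ℏG/c⁵)
  = √(2.907e-87)
  = 5.392e-44 s

5.392e-44 s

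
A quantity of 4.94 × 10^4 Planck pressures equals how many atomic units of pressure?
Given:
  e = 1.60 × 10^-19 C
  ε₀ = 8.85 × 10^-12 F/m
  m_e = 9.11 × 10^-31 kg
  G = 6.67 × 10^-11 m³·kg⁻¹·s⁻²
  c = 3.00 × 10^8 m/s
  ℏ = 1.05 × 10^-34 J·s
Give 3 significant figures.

7.68 × 10^104

Planck pressure: p_P = c⁷/(ℏG²) = 4.68 × 10^113 Pa
atomic unit of pressure: P_au = E_h/a₀³ = m_e⁴e¹⁰/((4πε₀)⁵ℏ⁸) = 3.01 × 10^13 Pa
4.94 × 10^4 × 4.68 × 10^113 / 3.01 × 10^13 = 7.68 × 10^104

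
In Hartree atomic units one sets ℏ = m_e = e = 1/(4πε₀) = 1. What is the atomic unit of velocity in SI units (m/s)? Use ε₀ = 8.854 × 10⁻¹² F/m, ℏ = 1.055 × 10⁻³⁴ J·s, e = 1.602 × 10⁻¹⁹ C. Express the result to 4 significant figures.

v_au = e²/(4πε₀ℏ)
  = 2.566 × 10⁻³⁸ / 1.174 × 10⁻⁴⁴
  = 2.186 × 10⁶ m/s

2.186 × 10⁶ m/s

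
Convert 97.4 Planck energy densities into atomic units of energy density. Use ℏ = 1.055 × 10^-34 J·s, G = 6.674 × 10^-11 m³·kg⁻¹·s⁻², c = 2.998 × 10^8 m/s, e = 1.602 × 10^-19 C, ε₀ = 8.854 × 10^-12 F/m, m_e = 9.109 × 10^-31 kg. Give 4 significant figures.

Planck energy density: u_P = c⁷/(ℏG²) = 4.632 × 10^113 J/m³
atomic unit of energy density: u_au = E_h/a₀³ = m_e⁴e¹⁰/((4πε₀)⁵ℏ⁸) = 2.929 × 10^13 J/m³
97.4 × 4.632 × 10^113 / 2.929 × 10^13 = 1.540 × 10^102

1.540 × 10^102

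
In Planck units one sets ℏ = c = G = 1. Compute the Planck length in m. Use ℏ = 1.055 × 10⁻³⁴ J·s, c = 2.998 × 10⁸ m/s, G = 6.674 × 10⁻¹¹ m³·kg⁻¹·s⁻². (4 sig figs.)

ℓ_P = √(ℏG/c³)
  = √(2.613 × 10⁻⁷⁰)
  = 1.616 × 10⁻³⁵ m

1.616 × 10⁻³⁵ m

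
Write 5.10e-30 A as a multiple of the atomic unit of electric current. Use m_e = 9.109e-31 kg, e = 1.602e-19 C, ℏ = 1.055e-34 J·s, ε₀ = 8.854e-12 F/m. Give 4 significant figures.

7.713e-28

atomic unit of electric current: I_au = e E_h/ℏ = m_e e⁵/((4πε₀)²ℏ³) = 6.612e-3 A.
5.10e-30 / 6.612e-3 = 7.713e-28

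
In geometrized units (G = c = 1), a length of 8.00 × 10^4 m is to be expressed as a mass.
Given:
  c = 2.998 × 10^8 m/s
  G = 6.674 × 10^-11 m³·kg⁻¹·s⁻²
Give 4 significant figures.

Length → mass via c²/G.
8.00 × 10^4 m × (c²/G) = 1.077 × 10^32 kg

1.077 × 10^32 kg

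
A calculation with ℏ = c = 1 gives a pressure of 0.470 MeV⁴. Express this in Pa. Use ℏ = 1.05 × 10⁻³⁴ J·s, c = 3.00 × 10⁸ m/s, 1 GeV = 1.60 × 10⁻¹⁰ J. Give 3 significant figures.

9.85 × 10²⁴ Pa

Pressure is [E]/[L]³ = [E]⁴/(ℏc)³.
1 GeV⁴ → 1/(ℏc)³ × (1 GeV in J)⁴ = 2.10 × 10³⁷ Pa.
Convert the energy scale: 0.470 MeV⁴ = 4.70 × 10⁻¹³ GeV⁴.
Result: 4.70 × 10⁻¹³ × 2.10 × 10³⁷ = 9.85 × 10²⁴ Pa.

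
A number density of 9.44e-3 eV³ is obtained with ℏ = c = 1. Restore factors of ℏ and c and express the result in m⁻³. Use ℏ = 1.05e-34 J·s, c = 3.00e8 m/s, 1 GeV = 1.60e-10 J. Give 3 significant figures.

Number density is [L]⁻³ = [E]³/(ℏc)³.
1 GeV³ → 1/(ℏc)³ × (1 GeV in J)³ = 1.31e47 m⁻³.
Convert the energy scale: 9.44e-3 eV³ = 9.44e-30 GeV³.
Result: 9.44e-30 × 1.31e47 = 1.24e18 m⁻³.

1.24e18 m⁻³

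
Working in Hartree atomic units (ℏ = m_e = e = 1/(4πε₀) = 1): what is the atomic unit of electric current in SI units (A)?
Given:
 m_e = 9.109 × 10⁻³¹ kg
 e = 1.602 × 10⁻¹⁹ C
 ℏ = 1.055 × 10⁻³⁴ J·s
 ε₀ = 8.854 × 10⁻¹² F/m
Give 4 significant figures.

Dimensional analysis gives I_au = e E_h/ℏ = m_e e⁵/((4πε₀)²ℏ³).
E_h = 4.354 × 10⁻¹⁸ J
e·E_h/ℏ = 6.612 × 10⁻³ A

6.612 × 10⁻³ A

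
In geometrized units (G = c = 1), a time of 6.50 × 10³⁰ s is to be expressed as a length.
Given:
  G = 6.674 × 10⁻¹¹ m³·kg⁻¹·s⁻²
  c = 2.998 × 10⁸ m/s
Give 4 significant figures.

1.949 × 10³⁹ m

Time → length via c.
6.50 × 10³⁰ s × (c) = 1.949 × 10³⁹ m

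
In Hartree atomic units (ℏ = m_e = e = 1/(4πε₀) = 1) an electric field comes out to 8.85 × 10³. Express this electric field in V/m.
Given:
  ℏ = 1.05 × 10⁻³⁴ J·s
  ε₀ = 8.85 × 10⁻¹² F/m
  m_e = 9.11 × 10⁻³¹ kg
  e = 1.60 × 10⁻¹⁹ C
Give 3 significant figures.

One atomic unit of electric field: E_au = E_h/(e a₀) = m_e²e⁵/((4πε₀)³ℏ⁴) = 5.20 × 10¹¹ V/m.
8.85 × 10³ × 5.20 × 10¹¹ V/m = 4.61 × 10¹⁵ V/m

4.61 × 10¹⁵ V/m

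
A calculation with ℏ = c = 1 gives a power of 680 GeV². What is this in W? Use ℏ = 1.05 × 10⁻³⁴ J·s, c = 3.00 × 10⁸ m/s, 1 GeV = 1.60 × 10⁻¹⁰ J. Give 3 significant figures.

Power is [E]/[T] = [E]²/ℏ.
1 GeV² → 1/ℏ × (1 GeV in J)² = 2.44 × 10¹⁴ W.
Result: 680 × 2.44 × 10¹⁴ = 1.66 × 10¹⁷ W.

1.66 × 10¹⁷ W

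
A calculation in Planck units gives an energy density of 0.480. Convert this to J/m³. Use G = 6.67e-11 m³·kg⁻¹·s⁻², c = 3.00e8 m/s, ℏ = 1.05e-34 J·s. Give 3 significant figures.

2.25e113 J/m³

One Planck energy density: u_P = c⁷/(ℏG²) = 4.68e113 J/m³.
0.480 × 4.68e113 J/m³ = 2.25e113 J/m³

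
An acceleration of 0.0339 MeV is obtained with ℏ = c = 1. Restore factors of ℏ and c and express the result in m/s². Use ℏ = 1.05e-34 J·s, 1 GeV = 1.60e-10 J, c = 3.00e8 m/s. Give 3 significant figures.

Acceleration is [L]/[T]² = c·[E]/ℏ.
1 GeV → c/ℏ × (1 GeV in J) = 4.57e32 m/s².
Convert the energy scale: 0.0339 MeV = 3.39e-5 GeV.
Result: 3.39e-5 × 4.57e32 = 1.55e28 m/s².

1.55e28 m/s²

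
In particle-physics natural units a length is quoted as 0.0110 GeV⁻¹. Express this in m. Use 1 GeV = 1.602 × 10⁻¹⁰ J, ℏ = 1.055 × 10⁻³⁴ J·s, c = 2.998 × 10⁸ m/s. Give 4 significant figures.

A length is [E]⁻¹ in ℏ=c=1; restore one factor of ℏc.
1 GeV⁻¹ → ℏc × (1 GeV in J)⁻¹ = 1.974 × 10⁻¹⁶ m.
Result: 0.0110 × 1.974 × 10⁻¹⁶ = 2.172 × 10⁻¹⁸ m.

2.172 × 10⁻¹⁸ m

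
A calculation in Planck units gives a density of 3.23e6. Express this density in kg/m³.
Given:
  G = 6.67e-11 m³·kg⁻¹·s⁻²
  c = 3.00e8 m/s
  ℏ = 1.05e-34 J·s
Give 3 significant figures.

1.68e103 kg/m³

One Planck density: ρ_P = c⁵/(ℏG²) = 5.20e96 kg/m³.
3.23e6 × 5.20e96 kg/m³ = 1.68e103 kg/m³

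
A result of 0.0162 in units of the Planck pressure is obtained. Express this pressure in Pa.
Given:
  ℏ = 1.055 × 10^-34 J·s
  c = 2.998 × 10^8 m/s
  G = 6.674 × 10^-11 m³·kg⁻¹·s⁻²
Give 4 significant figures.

One Planck pressure: p_P = c⁷/(ℏG²) = 4.632 × 10^113 Pa.
0.0162 × 4.632 × 10^113 Pa = 7.504 × 10^111 Pa

7.504 × 10^111 Pa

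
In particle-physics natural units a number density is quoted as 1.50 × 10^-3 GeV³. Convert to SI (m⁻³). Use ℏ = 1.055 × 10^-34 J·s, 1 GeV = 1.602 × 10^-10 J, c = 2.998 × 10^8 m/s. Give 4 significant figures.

Number density is [L]⁻³ = [E]³/(ℏc)³.
1 GeV³ → 1/(ℏc)³ × (1 GeV in J)³ = 1.299 × 10^47 m⁻³.
Result: 1.50 × 10^-3 × 1.299 × 10^47 = 1.949 × 10^44 m⁻³.

1.949 × 10^44 m⁻³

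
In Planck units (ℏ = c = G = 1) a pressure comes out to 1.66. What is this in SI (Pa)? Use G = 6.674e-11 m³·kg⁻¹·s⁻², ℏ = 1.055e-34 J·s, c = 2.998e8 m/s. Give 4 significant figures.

One Planck pressure: p_P = c⁷/(ℏG²) = 4.632e113 Pa.
1.66 × 4.632e113 Pa = 7.690e113 Pa

7.690e113 Pa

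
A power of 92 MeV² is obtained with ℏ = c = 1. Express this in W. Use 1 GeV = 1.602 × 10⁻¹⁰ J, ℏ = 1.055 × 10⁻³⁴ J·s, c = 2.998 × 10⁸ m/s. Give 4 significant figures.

Power is [E]/[T] = [E]²/ℏ.
1 GeV² → 1/ℏ × (1 GeV in J)² = 2.433 × 10¹⁴ W.
Convert the energy scale: 92 MeV² = 9.20 × 10⁻⁵ GeV².
Result: 9.20 × 10⁻⁵ × 2.433 × 10¹⁴ = 2.238 × 10¹⁰ W.

2.238 × 10¹⁰ W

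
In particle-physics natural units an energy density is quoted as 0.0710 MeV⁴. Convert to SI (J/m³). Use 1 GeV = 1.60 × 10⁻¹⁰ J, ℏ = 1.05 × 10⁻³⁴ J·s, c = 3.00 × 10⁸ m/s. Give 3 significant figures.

1.49 × 10²⁴ J/m³

[E]/[L]³ = [E]⁴/(ℏc)³; restore (ℏc)⁻³.
1 GeV⁴ → 1/(ℏc)³ × (1 GeV in J)⁴ = 2.10 × 10³⁷ J/m³.
Convert the energy scale: 0.0710 MeV⁴ = 7.10 × 10⁻¹⁴ GeV⁴.
Result: 7.10 × 10⁻¹⁴ × 2.10 × 10³⁷ = 1.49 × 10²⁴ J/m³.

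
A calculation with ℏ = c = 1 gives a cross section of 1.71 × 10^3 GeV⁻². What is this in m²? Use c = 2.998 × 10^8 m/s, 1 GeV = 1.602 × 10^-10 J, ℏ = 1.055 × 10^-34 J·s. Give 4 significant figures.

6.666 × 10^-29 m²

Area is [L]² = [E]⁻²·(ℏc)²; restore (ℏc)².
1 GeV⁻² → (ℏc)² × (1 GeV in J)⁻² = 3.898 × 10^-32 m².
Result: 1.71 × 10^3 × 3.898 × 10^-32 = 6.666 × 10^-29 m².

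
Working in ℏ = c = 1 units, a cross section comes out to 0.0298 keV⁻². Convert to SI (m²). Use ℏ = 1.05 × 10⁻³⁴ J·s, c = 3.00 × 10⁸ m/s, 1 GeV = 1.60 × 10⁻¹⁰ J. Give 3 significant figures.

1.16 × 10⁻²¹ m²

Area is [L]² = [E]⁻²·(ℏc)²; restore (ℏc)².
1 GeV⁻² → (ℏc)² × (1 GeV in J)⁻² = 3.88 × 10⁻³² m².
Convert the energy scale: 0.0298 keV⁻² = 2.98 × 10¹⁰ GeV⁻².
Result: 2.98 × 10¹⁰ × 3.88 × 10⁻³² = 1.16 × 10⁻²¹ m².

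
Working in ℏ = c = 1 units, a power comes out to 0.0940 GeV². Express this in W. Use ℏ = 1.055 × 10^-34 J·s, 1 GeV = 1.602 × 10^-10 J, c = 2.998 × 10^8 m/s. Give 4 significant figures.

2.287 × 10^13 W

Power is [E]/[T] = [E]²/ℏ.
1 GeV² → 1/ℏ × (1 GeV in J)² = 2.433 × 10^14 W.
Result: 0.0940 × 2.433 × 10^14 = 2.287 × 10^13 W.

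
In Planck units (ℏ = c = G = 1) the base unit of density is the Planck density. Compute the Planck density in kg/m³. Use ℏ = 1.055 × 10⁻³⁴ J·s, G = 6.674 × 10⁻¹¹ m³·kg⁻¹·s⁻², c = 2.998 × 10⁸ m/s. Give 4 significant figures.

ρ_P = c⁵/(ℏG²)
  = 2.422 × 10⁴² / 4.699 × 10⁻⁵⁵
  = 5.154 × 10⁹⁶ kg/m³

5.154 × 10⁹⁶ kg/m³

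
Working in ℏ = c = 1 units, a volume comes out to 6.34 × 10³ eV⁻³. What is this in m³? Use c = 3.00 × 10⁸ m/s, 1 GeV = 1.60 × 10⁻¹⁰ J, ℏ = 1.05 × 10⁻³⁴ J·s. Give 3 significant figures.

4.84 × 10⁻¹⁷ m³

Volume is [L]³ = [E]⁻³·(ℏc)³.
1 GeV⁻³ → (ℏc)³ × (1 GeV in J)⁻³ = 7.63 × 10⁻⁴⁸ m³.
Convert the energy scale: 6.34 × 10³ eV⁻³ = 6.34 × 10³⁰ GeV⁻³.
Result: 6.34 × 10³⁰ × 7.63 × 10⁻⁴⁸ = 4.84 × 10⁻¹⁷ m³.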